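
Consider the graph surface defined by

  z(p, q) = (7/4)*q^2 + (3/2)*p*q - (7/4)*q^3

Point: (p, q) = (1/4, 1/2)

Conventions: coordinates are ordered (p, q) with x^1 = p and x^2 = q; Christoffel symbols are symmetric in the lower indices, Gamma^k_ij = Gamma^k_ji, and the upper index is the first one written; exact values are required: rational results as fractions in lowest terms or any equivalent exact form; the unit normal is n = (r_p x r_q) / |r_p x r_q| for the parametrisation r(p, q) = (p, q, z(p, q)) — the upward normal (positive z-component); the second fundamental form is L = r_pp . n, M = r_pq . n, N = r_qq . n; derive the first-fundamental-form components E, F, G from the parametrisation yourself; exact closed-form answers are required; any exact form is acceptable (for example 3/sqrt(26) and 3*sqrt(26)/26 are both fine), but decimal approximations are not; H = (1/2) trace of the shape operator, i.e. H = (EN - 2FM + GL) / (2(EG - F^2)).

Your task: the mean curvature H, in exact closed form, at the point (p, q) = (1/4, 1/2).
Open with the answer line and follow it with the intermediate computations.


Answer: H = -9344*sqrt(569)/323761

z_p = 3/4, z_q = 13/16, z_pp = 0, z_pq = 3/2, z_qq = -7/4
E = 25/16, F = 39/64, G = 425/256; answer radicand W^2 = 569/256
unnormalised second-form numerators: l = 0, m = 3/2, n = -7/4; L = l/sqrt(569/256), and similarly M = m/sqrt(W^2), N = n/sqrt(W^2)
H = (E*n - 2*F*m + G*l) / (2*(EG - F^2)*sqrt(W^2)); E*n - 2*F*m + G*l = -73/16, EG - F^2 = 569/256, so H = (-584/569)/sqrt(569/256)


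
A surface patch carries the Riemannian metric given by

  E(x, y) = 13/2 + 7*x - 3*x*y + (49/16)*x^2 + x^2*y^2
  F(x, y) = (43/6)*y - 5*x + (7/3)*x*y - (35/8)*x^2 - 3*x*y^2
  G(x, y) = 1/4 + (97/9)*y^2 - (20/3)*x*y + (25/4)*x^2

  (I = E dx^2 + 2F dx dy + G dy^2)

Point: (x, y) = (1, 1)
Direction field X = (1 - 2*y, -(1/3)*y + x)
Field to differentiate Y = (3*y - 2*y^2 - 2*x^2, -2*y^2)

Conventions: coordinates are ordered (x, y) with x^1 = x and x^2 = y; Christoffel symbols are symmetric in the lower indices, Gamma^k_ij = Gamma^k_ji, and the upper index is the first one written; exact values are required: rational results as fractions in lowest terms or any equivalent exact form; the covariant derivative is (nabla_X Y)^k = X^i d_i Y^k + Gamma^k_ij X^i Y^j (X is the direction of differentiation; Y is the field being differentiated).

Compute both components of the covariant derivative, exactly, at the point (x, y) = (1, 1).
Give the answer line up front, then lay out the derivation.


Answer: (nabla_X Y)^x = 496798/151641, (nabla_X Y)^y = -153751/33698

E = 233/16, F = -23/8, G = 191/18 at the point
E_x = 97/8, E_y = -1, F_x = -173/12, F_y = 7/2, G_x = 35/6, G_y = 134/9
EG - F^2 = 84245/576;  g^inv = (576/84245) * [[191/18, 23/8], [23/8, 233/16]]
first-kind symbols [ij,l] = (1/2)(d_i g_jl + d_j g_il - d_l g_ij): [xx,x] = E_x/2 = 97/16, [xx,y] = F_x - E_y/2 = -167/12, [xy,x] = E_y/2 = -1/2, [xy,y] = G_x/2 = 35/12, [yy,x] = F_y - G_x/2 = 7/12, [yy,y] = G_y/2 = 67/9
Gamma^x_ij = (G*[ij,x] - F*[ij,y])/(EG - F^2), Gamma^y_ij = (E*[ij,y] - F*[ij,x])/(EG - F^2)
Gamma_xxx = 14008/84245, Gamma_xxy = 1774/84245, Gamma_xyy = 9536/50547, Gamma_yxx = -213387/168490, Gamma_yxy = 23637/84245, Gamma_yyy = 12682/16849
X = (-1, 2/3), Y = (-1, -2) at the point


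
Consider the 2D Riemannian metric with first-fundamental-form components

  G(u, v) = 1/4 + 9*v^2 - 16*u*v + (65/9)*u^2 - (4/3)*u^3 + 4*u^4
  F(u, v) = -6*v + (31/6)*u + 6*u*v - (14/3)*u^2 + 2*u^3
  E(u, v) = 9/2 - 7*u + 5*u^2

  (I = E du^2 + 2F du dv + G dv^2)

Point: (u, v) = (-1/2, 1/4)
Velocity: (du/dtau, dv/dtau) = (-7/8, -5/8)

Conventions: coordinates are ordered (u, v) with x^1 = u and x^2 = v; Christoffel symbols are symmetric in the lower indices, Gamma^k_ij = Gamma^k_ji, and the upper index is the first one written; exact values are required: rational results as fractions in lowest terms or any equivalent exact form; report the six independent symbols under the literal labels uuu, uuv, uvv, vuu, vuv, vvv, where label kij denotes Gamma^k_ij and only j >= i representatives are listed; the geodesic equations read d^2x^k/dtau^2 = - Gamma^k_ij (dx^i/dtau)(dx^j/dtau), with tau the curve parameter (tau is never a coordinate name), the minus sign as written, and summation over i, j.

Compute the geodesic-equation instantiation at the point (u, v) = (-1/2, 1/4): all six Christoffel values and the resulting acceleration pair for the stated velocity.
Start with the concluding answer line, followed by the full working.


Answer: Gamma_uuu = 1152/173, Gamma_uuv = -1024/173, Gamma_uvv = 6128/1557, Gamma_vuu = 46776/4325, Gamma_vuv = -37888/4325, Gamma_vvv = 1060/173; accelerations (d^2u/dtau^2, d^2v/dtau^2) = (-1007/6228, -75591/69200)

E = 37/4, F = -25/4, G = 725/144 at the point
E_u = -12, E_v = 0, F_u = 77/6, F_v = -9, G_u = -128/9, G_v = 25/2
EG - F^2 = 4325/576;  g^inv = (576/4325) * [[725/144, 25/4], [25/4, 37/4]]
first-kind symbols [ij,l] = (1/2)(d_i g_jl + d_j g_il - d_l g_ij): [uu,u] = E_u/2 = -6, [uu,v] = F_u - E_v/2 = 77/6, [uv,u] = E_v/2 = 0, [uv,v] = G_u/2 = -64/9, [vv,u] = F_v - G_u/2 = -17/9, [vv,v] = G_v/2 = 25/4
Gamma^u_ij = (G*[ij,u] - F*[ij,v])/(EG - F^2), Gamma^v_ij = (E*[ij,v] - F*[ij,u])/(EG - F^2)
Gamma_uuu = 1152/173, Gamma_uuv = -1024/173, Gamma_uvv = 6128/1557, Gamma_vuu = 46776/4325, Gamma_vuv = -37888/4325, Gamma_vvv = 1060/173
d^2u/dtau^2 = -(Gamma_uuu*(-7/8)^2 + 2*Gamma_uuv*(-7/8)*(-5/8) + Gamma_uvv*(-5/8)^2) = -1007/6228
d^2v/dtau^2 = -(Gamma_vuu*(-7/8)^2 + 2*Gamma_vuv*(-7/8)*(-5/8) + Gamma_vvv*(-5/8)^2) = -75591/69200


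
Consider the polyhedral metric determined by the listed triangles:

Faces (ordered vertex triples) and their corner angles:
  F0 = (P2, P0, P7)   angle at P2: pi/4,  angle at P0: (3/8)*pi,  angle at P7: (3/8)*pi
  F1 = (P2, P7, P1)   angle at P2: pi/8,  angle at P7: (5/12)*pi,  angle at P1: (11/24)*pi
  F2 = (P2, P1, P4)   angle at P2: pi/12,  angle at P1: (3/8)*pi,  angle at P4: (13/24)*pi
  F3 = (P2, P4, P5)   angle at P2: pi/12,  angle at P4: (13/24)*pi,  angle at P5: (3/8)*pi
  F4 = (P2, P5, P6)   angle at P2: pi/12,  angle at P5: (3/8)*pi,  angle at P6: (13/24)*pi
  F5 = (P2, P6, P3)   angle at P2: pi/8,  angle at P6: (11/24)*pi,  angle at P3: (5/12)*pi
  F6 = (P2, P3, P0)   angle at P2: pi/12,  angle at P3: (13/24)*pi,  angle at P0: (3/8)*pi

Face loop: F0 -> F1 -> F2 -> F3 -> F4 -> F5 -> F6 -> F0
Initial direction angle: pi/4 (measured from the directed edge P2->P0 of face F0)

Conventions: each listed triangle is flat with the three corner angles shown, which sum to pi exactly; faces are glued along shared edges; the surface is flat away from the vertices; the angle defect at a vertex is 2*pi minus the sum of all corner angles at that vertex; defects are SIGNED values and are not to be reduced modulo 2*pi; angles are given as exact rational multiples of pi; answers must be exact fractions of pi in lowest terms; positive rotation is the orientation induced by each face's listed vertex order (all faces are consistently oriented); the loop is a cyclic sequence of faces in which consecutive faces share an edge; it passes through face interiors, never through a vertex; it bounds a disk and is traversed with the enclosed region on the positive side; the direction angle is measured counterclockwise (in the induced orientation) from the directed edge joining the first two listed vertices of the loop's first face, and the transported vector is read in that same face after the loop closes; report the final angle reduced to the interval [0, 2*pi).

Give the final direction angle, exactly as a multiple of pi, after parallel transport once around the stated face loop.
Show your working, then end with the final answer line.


enclosed vertex P2: corner angles sum to (5/6)*pi, defect = 2*pi - (5/6)*pi = (7/6)*pi
the final direction is the initial angle plus the enclosed defects, taken mod 2*pi in the induced orientation
final angle = pi/4 + (7/6)*pi = (17/12)*pi (mod 2*pi)

Answer: final direction angle = (17/12)*pi


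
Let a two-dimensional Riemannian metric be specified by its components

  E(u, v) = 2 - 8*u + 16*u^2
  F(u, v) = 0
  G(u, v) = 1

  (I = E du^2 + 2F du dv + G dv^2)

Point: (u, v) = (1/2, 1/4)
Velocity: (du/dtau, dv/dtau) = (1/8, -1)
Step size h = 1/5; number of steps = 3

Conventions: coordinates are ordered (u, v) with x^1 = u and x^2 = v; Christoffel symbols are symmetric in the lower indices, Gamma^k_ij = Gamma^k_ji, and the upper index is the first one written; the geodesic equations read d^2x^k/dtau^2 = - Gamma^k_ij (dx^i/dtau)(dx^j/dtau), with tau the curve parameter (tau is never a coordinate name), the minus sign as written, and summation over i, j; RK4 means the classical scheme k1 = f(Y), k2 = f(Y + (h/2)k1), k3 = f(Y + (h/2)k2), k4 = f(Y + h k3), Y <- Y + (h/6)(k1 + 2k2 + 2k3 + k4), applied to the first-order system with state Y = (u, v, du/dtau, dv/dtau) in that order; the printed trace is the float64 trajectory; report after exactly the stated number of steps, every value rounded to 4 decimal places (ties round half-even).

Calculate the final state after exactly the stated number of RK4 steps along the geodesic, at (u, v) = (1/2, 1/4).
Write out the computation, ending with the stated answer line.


f(Y) = (du/dtau, dv/dtau, -Gamma^u_ij Y'^i Y'^j, -Gamma^v_ij Y'^i Y'^j) with the Gammas evaluated at the stage position; h = 0.200000; intermediate values shown to 6 dp
step 0: u = 0.5000, v = 0.2500, du/dtau = 0.1250, dv/dtau = -1.0000
step 1:
  k1: at (u, v) = (0.500000, 0.250000), (du/dtau, dv/dtau) = (0.125000, -1.000000); Gamma_uuu = 2.000000, Gamma_uuv = 0.000000, Gamma_uvv = 0.000000, Gamma_vuu = 0.000000, Gamma_vuv = 0.000000, Gamma_vvv = 0.000000; k1 = (0.125000, -1.000000, -0.031250, 0.000000)
  k2: at (u, v) = (0.512500, 0.150000), (du/dtau, dv/dtau) = (0.121875, -1.000000); Gamma_uuu = 1.997622, Gamma_uuv = 0.000000, Gamma_uvv = 0.000000, Gamma_vuu = 0.000000, Gamma_vuv = 0.000000, Gamma_vvv = 0.000000; k2 = (0.121875, -1.000000, -0.029672, 0.000000)
  k3: at (u, v) = (0.512188, 0.150000), (du/dtau, dv/dtau) = (0.122033, -1.000000); Gamma_uuu = 1.997736, Gamma_uuv = 0.000000, Gamma_uvv = 0.000000, Gamma_vuu = 0.000000, Gamma_vuv = 0.000000, Gamma_vvv = 0.000000; k3 = (0.122033, -1.000000, -0.029750, 0.000000)
  k4: at (u, v) = (0.524407, 0.050000), (du/dtau, dv/dtau) = (0.119050, -1.000000); Gamma_uuu = 1.991354, Gamma_uuv = 0.000000, Gamma_uvv = 0.000000, Gamma_vuu = 0.000000, Gamma_vuv = 0.000000, Gamma_vvv = 0.000000; k4 = (0.119050, -1.000000, -0.028223, 0.000000)
  Y <- Y + (h/6)(k1 + 2k2 + 2k3 + k4): u = 0.5244, v = 0.0500, du/dtau = 0.1191, dv/dtau = -1.0000
step 2:
  k1: at (u, v) = (0.524396, 0.050000), (du/dtau, dv/dtau) = (0.119056, -1.000000); Gamma_uuu = 1.991362, Gamma_uuv = 0.000000, Gamma_uvv = 0.000000, Gamma_vuu = 0.000000, Gamma_vuv = 0.000000, Gamma_vvv = 0.000000; k1 = (0.119056, -1.000000, -0.028226, 0.000000)
  k2: at (u, v) = (0.536301, -0.050000), (du/dtau, dv/dtau) = (0.116233, -1.000000); Gamma_uuu = 1.981757, Gamma_uuv = 0.000000, Gamma_uvv = 0.000000, Gamma_vuu = 0.000000, Gamma_vuv = 0.000000, Gamma_vvv = 0.000000; k2 = (0.116233, -1.000000, -0.026774, 0.000000)
  k3: at (u, v) = (0.536019, -0.050000), (du/dtau, dv/dtau) = (0.116379, -1.000000); Gamma_uuu = 1.982019, Gamma_uuv = 0.000000, Gamma_uvv = 0.000000, Gamma_vuu = 0.000000, Gamma_vuv = 0.000000, Gamma_vvv = 0.000000; k3 = (0.116379, -1.000000, -0.026844, 0.000000)
  k4: at (u, v) = (0.547671, -0.150000), (du/dtau, dv/dtau) = (0.113687, -1.000000); Gamma_uuu = 1.969922, Gamma_uuv = 0.000000, Gamma_uvv = 0.000000, Gamma_vuu = 0.000000, Gamma_vuv = 0.000000, Gamma_vvv = 0.000000; k4 = (0.113687, -1.000000, -0.025461, 0.000000)
  Y <- Y + (h/6)(k1 + 2k2 + 2k3 + k4): u = 0.5477, v = -0.1500, du/dtau = 0.1137, dv/dtau = -1.0000
step 3:
  k1: at (u, v) = (0.547661, -0.150000), (du/dtau, dv/dtau) = (0.113692, -1.000000); Gamma_uuu = 1.969933, Gamma_uuv = 0.000000, Gamma_uvv = 0.000000, Gamma_vuu = 0.000000, Gamma_vuv = 0.000000, Gamma_vvv = 0.000000; k1 = (0.113692, -1.000000, -0.025463, 0.000000)
  k2: at (u, v) = (0.559030, -0.250000), (du/dtau, dv/dtau) = (0.111146, -1.000000); Gamma_uuu = 1.955891, Gamma_uuv = 0.000000, Gamma_uvv = 0.000000, Gamma_vuu = 0.000000, Gamma_vuv = 0.000000, Gamma_vvv = 0.000000; k2 = (0.111146, -1.000000, -0.024162, 0.000000)
  k3: at (u, v) = (0.558776, -0.250000), (du/dtau, dv/dtau) = (0.111276, -1.000000); Gamma_uuu = 1.956227, Gamma_uuv = 0.000000, Gamma_uvv = 0.000000, Gamma_vuu = 0.000000, Gamma_vuv = 0.000000, Gamma_vvv = 0.000000; k3 = (0.111276, -1.000000, -0.024223, 0.000000)
  k4: at (u, v) = (0.569916, -0.350000), (du/dtau, dv/dtau) = (0.108847, -1.000000); Gamma_uuu = 1.940693, Gamma_uuv = 0.000000, Gamma_uvv = 0.000000, Gamma_vuu = 0.000000, Gamma_vuv = 0.000000, Gamma_vvv = 0.000000; k4 = (0.108847, -1.000000, -0.022993, 0.000000)
  Y <- Y + (h/6)(k1 + 2k2 + 2k3 + k4): u = 0.5699, v = -0.3500, du/dtau = 0.1089, dv/dtau = -1.0000

Answer: u = 0.5699, v = -0.3500, du/dtau = 0.1089, dv/dtau = -1.0000


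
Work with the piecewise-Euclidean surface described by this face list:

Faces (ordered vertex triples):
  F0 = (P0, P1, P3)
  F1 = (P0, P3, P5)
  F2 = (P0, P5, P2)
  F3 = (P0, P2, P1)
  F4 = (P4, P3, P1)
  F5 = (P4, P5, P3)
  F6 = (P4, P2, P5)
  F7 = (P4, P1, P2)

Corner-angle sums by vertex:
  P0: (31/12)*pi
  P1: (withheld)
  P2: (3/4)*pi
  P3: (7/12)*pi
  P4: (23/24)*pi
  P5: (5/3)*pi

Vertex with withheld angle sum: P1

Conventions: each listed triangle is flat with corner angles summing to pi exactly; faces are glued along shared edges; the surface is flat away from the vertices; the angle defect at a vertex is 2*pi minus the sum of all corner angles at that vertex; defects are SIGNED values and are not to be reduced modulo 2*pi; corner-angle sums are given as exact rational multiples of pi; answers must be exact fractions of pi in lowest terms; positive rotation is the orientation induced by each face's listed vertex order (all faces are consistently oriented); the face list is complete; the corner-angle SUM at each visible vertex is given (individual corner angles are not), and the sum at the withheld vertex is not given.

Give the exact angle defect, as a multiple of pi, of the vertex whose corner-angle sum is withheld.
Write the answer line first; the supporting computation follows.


Answer: defect(P1) = (13/24)*pi

V = 6, E = 12, F = 8; chi = V - E + F = 2
Gauss-Bonnet: total defect = 2*pi*chi = 4*pi; visible defects sum to (83/24)*pi


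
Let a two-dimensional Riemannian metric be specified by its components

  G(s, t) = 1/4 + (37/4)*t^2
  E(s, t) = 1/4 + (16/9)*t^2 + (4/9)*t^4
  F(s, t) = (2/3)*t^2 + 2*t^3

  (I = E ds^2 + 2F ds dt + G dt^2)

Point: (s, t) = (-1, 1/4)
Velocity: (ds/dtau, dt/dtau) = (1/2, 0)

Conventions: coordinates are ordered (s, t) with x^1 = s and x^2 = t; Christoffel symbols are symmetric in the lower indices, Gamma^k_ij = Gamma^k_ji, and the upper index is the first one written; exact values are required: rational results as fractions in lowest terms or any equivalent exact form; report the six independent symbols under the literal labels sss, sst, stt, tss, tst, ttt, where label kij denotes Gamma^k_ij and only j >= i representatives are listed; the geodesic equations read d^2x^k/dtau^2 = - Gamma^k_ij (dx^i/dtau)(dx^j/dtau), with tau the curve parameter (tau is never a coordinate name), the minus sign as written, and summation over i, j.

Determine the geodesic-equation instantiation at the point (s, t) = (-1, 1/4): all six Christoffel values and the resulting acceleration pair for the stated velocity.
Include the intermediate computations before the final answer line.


E = 209/576, F = 7/96, G = 53/64 at the point
E_s = 0, E_t = 11/12, F_s = 0, F_t = 17/24, G_s = 0, G_t = 37/8
EG - F^2 = 1209/4096;  g^inv = (4096/1209) * [[53/64, -7/96], [-7/96, 209/576]]
first-kind symbols [ij,l] = (1/2)(d_i g_jl + d_j g_il - d_l g_ij): [ss,s] = E_s/2 = 0, [ss,t] = F_s - E_t/2 = -11/24, [st,s] = E_t/2 = 11/24, [st,t] = G_s/2 = 0, [tt,s] = F_t - G_s/2 = 17/24, [tt,t] = G_t/2 = 37/16
Gamma^s_ij = (G*[ij,s] - F*[ij,t])/(EG - F^2), Gamma^t_ij = (E*[ij,t] - F*[ij,s])/(EG - F^2)
Gamma_sss = 1232/10881, Gamma_sst = 4664/3627, Gamma_stt = 1712/1209, Gamma_tss = -18392/32643, Gamma_tst = -1232/10881, Gamma_ttt = 9676/3627
d^2s/dtau^2 = -(Gamma_sss*(1/2)^2 + 2*Gamma_sst*(1/2)*(0) + Gamma_stt*(0)^2) = -308/10881
d^2t/dtau^2 = -(Gamma_tss*(1/2)^2 + 2*Gamma_tst*(1/2)*(0) + Gamma_ttt*(0)^2) = 4598/32643

Answer: Gamma_sss = 1232/10881, Gamma_sst = 4664/3627, Gamma_stt = 1712/1209, Gamma_tss = -18392/32643, Gamma_tst = -1232/10881, Gamma_ttt = 9676/3627; accelerations (d^2s/dtau^2, d^2t/dtau^2) = (-308/10881, 4598/32643)


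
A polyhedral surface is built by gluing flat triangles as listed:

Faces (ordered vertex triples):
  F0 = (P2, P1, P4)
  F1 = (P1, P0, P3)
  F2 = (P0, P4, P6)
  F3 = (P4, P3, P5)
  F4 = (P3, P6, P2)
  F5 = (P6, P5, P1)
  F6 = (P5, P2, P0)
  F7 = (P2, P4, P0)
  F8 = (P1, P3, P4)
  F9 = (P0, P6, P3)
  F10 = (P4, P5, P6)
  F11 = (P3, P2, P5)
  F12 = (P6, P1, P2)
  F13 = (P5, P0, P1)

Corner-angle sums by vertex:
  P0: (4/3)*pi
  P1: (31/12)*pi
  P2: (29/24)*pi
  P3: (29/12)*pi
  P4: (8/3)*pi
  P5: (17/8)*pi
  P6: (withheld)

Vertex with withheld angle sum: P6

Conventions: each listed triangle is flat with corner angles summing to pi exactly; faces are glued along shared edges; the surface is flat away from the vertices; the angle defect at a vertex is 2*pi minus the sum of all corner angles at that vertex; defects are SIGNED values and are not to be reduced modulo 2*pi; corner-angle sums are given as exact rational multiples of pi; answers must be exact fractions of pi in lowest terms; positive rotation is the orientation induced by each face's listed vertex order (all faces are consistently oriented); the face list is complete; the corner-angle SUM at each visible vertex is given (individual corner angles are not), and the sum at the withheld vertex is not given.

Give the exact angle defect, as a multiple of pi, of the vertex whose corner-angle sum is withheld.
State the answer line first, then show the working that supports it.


Answer: defect(P6) = pi/3

V = 7, E = 21, F = 14; chi = V - E + F = 0
Gauss-Bonnet: total defect = 2*pi*chi = 0; visible defects sum to -pi/3


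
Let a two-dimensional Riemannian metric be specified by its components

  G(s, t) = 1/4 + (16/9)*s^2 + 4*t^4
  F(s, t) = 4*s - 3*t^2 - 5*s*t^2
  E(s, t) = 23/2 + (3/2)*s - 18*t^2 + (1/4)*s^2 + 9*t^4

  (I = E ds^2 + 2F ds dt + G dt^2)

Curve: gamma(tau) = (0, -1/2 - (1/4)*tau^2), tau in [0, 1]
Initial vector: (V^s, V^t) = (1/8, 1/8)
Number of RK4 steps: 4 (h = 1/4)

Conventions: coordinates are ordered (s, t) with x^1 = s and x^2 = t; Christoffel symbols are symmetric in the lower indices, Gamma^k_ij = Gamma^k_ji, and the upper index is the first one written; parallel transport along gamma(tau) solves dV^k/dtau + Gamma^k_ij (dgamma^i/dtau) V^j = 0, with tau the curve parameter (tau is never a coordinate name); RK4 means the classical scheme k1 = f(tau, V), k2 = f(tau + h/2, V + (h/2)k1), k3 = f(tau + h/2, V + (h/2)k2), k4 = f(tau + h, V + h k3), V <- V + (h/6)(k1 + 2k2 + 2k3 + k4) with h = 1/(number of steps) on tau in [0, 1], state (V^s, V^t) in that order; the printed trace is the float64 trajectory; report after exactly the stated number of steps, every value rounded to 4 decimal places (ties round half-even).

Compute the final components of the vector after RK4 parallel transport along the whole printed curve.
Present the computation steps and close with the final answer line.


gamma'(tau) = (0, -(1/2)*tau); f(tau, V)^k = -Gamma^k_ij(gamma(tau)) gamma'^i(tau) V^j; h = 1/4; intermediate values shown to 6 dp
curve data and Christoffel symbols at the stage parameters:
  tau = 0.000000: gamma = (0.000000, -0.500000), gamma' = (0.000000, 0.000000); Gamma_sss = -0.815534, Gamma_sst = 1.048544, Gamma_stt = 0.233010, Gamma_tss = -9.223301, Gamma_tst = 1.572816, Gamma_ttt = -1.650485
  tau = 0.125000: gamma = (0.000000, -0.503906), gamma' = (0.000000, -0.062500); Gamma_sss = -0.833087, Gamma_sst = 1.062818, Gamma_stt = 0.233728, Gamma_tss = -9.197376, Gamma_tst = 1.594034, Gamma_ttt = -1.664831
  tau = 0.250000: gamma = (0.000000, -0.515625), gamma' = (0.000000, -0.125000); Gamma_sss = -0.885706, Gamma_sst = 1.106762, Gamma_stt = 0.235819, Gamma_tss = -9.102738, Gamma_tst = 1.657004, Gamma_ttt = -1.705540
  tau = 0.375000: gamma = (0.000000, -0.535156), gamma' = (0.000000, -0.187500); Gamma_sss = -0.973073, Gamma_sst = 1.183922, Gamma_stt = 0.239162, Gamma_tss = -8.895023, Gamma_tst = 1.759608, Gamma_ttt = -1.765552
  tau = 0.500000: gamma = (0.000000, -0.562500), gamma' = (0.000000, -0.250000); Gamma_sss = -1.094249, Gamma_sst = 1.300893, Gamma_stt = 0.243808, Gamma_tss = -8.520387, Gamma_tst = 1.898423, Gamma_ttt = -1.833190
  tau = 0.625000: gamma = (0.000000, -0.597656), gamma' = (0.000000, -0.312500); Gamma_sss = -1.247819, Gamma_sst = 1.468631, Gamma_stt = 0.250403, Gamma_tss = -7.941500, Gamma_tst = 2.069783, Gamma_ttt = -1.893217
  tau = 0.750000: gamma = (0.000000, -0.640625), gamma' = (0.000000, -0.375000); Gamma_sss = -1.433335, Gamma_sst = 1.704989, Gamma_stt = 0.260883, Gamma_tss = -7.161899, Gamma_tst = 2.272548, Gamma_ttt = -1.929280
  tau = 0.875000: gamma = (0.000000, -0.691406), gamma' = (0.000000, -0.437500); Gamma_sss = -1.654403, Gamma_sst = 2.039432, Gamma_stt = 0.279707, Gamma_tss = -6.235520, Gamma_tst = 2.512507, Gamma_ttt = -1.926845
  tau = 1.000000: gamma = (0.000000, -0.750000), gamma' = (0.000000, -0.500000); Gamma_sss = -1.921616, Gamma_sst = 2.519957, Gamma_stt = 0.316696, Gamma_tss = -5.252934, Gamma_tst = 2.805725, Gamma_ttt = -1.874195
step 0: V^s = 0.1250, V^t = 0.1250
step 1: k1 = (0.000000, 0.000000), k2 = (0.010129, -0.000553), k3 = (0.010212, -0.000420), k4 = (0.021328, -0.000207); V <- V + (h/6)(k1 + 2k2 + 2k3 + k4): V^s = 0.1276, V^t = 0.1249
step 2: k1 = (0.021333, -0.000204), k2 = (0.034514, 0.001631), k3 = (0.034890, 0.002099), k4 = (0.051975, 0.007205); V <- V + (h/6)(k1 + 2k2 + 2k3 + k4): V^s = 0.1364, V^t = 0.1255
step 3: k1 = (0.052018, 0.007224), k2 = (0.075487, 0.017653), k3 = (0.076935, 0.018779), k4 = (0.112260, 0.038448); V <- V + (h/6)(k1 + 2k2 + 2k3 + k4): V^s = 0.1560, V^t = 0.1305
step 4: k1 = (0.112484, 0.038538), k2 = (0.168262, 0.072869), k3 = (0.175008, 0.076915), k4 = (0.275345, 0.139915); V <- V + (h/6)(k1 + 2k2 + 2k3 + k4): V^s = 0.2007, V^t = 0.1504

Answer: V^s = 0.2007, V^t = 0.1504


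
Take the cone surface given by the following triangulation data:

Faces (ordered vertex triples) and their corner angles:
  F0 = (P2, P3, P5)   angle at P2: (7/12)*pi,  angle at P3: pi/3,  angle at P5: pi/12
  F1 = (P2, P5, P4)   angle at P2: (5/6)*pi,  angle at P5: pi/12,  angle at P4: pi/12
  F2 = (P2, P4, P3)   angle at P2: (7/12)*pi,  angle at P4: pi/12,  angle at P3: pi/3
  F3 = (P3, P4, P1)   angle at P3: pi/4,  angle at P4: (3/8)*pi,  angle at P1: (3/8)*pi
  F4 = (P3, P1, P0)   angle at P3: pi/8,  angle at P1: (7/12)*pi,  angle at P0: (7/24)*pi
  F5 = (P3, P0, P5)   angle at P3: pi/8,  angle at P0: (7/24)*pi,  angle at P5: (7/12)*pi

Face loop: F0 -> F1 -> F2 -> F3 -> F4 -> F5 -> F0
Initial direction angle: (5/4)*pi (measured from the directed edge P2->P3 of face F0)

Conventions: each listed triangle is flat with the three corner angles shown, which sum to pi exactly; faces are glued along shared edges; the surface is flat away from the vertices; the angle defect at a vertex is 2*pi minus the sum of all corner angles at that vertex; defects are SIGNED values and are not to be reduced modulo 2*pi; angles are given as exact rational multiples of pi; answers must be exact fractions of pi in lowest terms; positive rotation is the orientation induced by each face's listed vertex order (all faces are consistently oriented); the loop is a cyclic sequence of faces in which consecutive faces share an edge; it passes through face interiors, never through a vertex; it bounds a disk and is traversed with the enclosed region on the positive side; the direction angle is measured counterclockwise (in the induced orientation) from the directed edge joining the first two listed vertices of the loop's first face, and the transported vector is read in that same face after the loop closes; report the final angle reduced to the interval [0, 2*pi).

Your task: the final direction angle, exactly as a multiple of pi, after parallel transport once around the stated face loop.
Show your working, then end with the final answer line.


enclosed vertex P2: corner angles sum to 2*pi, defect = 2*pi - 2*pi = 0
enclosed vertex P3: corner angles sum to (7/6)*pi, defect = 2*pi - (7/6)*pi = (5/6)*pi
final direction = starting direction + enclosed defect total, reduced mod 2*pi (induced orientation)
final angle = (5/4)*pi + (5/6)*pi = pi/12 (mod 2*pi)

Answer: final direction angle = pi/12


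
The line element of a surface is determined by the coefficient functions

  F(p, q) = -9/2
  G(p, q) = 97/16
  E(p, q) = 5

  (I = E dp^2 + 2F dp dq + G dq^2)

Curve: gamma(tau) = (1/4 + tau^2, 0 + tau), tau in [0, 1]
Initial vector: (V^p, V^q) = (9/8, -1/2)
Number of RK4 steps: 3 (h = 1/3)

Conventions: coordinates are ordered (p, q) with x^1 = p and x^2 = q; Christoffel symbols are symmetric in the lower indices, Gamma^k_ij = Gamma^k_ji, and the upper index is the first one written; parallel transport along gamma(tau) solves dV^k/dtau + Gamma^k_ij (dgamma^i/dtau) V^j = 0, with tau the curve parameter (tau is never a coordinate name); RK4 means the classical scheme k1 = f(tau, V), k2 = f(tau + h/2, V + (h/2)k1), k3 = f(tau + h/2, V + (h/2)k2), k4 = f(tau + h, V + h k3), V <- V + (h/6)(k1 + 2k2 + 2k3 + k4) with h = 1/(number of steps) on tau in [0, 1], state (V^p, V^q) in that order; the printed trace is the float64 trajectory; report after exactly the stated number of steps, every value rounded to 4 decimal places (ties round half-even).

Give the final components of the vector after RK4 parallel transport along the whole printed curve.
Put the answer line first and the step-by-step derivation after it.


Answer: V^p = 1.1250, V^q = -0.5000

gamma'(tau) = (2*tau, 1); f(tau, V)^k = -Gamma^k_ij(gamma(tau)) gamma'^i(tau) V^j; h = 1/3; intermediate values shown to 6 dp
curve data and Christoffel symbols at the stage parameters:
  tau = 0.000000: gamma = (0.250000, 0.000000), gamma' = (0.000000, 1.000000); Gamma_ppp = 0.000000, Gamma_ppq = 0.000000, Gamma_pqq = 0.000000, Gamma_qpp = 0.000000, Gamma_qpq = 0.000000, Gamma_qqq = 0.000000
  tau = 0.166667: gamma = (0.277778, 0.166667), gamma' = (0.333333, 1.000000); Gamma_ppp = 0.000000, Gamma_ppq = 0.000000, Gamma_pqq = 0.000000, Gamma_qpp = 0.000000, Gamma_qpq = 0.000000, Gamma_qqq = 0.000000
  tau = 0.333333: gamma = (0.361111, 0.333333), gamma' = (0.666667, 1.000000); Gamma_ppp = 0.000000, Gamma_ppq = 0.000000, Gamma_pqq = 0.000000, Gamma_qpp = 0.000000, Gamma_qpq = 0.000000, Gamma_qqq = 0.000000
  tau = 0.500000: gamma = (0.500000, 0.500000), gamma' = (1.000000, 1.000000); Gamma_ppp = 0.000000, Gamma_ppq = 0.000000, Gamma_pqq = 0.000000, Gamma_qpp = 0.000000, Gamma_qpq = 0.000000, Gamma_qqq = 0.000000
  tau = 0.666667: gamma = (0.694444, 0.666667), gamma' = (1.333333, 1.000000); Gamma_ppp = 0.000000, Gamma_ppq = 0.000000, Gamma_pqq = 0.000000, Gamma_qpp = 0.000000, Gamma_qpq = 0.000000, Gamma_qqq = 0.000000
  tau = 0.833333: gamma = (0.944444, 0.833333), gamma' = (1.666667, 1.000000); Gamma_ppp = 0.000000, Gamma_ppq = 0.000000, Gamma_pqq = 0.000000, Gamma_qpp = 0.000000, Gamma_qpq = 0.000000, Gamma_qqq = 0.000000
  tau = 1.000000: gamma = (1.250000, 1.000000), gamma' = (2.000000, 1.000000); Gamma_ppp = 0.000000, Gamma_ppq = 0.000000, Gamma_pqq = 0.000000, Gamma_qpp = 0.000000, Gamma_qpq = 0.000000, Gamma_qqq = 0.000000
step 0: V^p = 1.1250, V^q = -0.5000
step 1: k1 = (0.000000, 0.000000), k2 = (0.000000, 0.000000), k3 = (0.000000, 0.000000), k4 = (0.000000, 0.000000); V <- V + (h/6)(k1 + 2k2 + 2k3 + k4): V^p = 1.1250, V^q = -0.5000
step 2: k1 = (0.000000, 0.000000), k2 = (0.000000, 0.000000), k3 = (0.000000, 0.000000), k4 = (0.000000, 0.000000); V <- V + (h/6)(k1 + 2k2 + 2k3 + k4): V^p = 1.1250, V^q = -0.5000
step 3: k1 = (0.000000, 0.000000), k2 = (0.000000, 0.000000), k3 = (0.000000, 0.000000), k4 = (0.000000, 0.000000); V <- V + (h/6)(k1 + 2k2 + 2k3 + k4): V^p = 1.1250, V^q = -0.5000


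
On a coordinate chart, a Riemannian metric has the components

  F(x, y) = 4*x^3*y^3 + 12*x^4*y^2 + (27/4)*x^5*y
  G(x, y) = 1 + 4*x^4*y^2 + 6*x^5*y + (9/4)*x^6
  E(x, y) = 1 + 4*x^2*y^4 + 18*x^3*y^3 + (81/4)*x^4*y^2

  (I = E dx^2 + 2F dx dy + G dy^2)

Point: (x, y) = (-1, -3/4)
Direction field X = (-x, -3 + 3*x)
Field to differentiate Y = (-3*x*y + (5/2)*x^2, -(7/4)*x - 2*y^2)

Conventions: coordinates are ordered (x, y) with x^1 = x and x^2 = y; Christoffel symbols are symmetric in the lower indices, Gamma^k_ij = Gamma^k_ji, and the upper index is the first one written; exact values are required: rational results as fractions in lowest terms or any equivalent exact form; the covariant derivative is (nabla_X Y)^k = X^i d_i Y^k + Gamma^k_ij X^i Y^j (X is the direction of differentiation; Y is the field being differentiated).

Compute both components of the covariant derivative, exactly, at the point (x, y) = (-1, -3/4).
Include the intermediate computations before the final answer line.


E = 85/4, F = 27/2, G = 10 at the point
E_x = -567/8, E_y = -135/2, F_x = -459/8, F_y = -63/2, G_x = -45, G_y = -12
EG - F^2 = 121/4;  g^inv = (4/121) * [[10, -27/2], [-27/2, 85/4]]
first-kind symbols [ij,l] = (1/2)(d_i g_jl + d_j g_il - d_l g_ij): [xx,x] = E_x/2 = -567/16, [xx,y] = F_x - E_y/2 = -189/8, [xy,x] = E_y/2 = -135/4, [xy,y] = G_x/2 = -45/2, [yy,x] = F_y - G_x/2 = -9, [yy,y] = G_y/2 = -6
Gamma^x_ij = (G*[ij,x] - F*[ij,y])/(EG - F^2), Gamma^y_ij = (E*[ij,y] - F*[ij,x])/(EG - F^2)
Gamma_xxx = -567/484, Gamma_xxy = -135/121, Gamma_xyy = -36/121, Gamma_yxx = -189/242, Gamma_yxy = -90/121, Gamma_yyy = -24/121
X = (1, -6), Y = (1/4, 5/8) at the point

Answer: (nabla_X Y)^x = -36689/1936, (nabla_X Y)^y = -17957/968


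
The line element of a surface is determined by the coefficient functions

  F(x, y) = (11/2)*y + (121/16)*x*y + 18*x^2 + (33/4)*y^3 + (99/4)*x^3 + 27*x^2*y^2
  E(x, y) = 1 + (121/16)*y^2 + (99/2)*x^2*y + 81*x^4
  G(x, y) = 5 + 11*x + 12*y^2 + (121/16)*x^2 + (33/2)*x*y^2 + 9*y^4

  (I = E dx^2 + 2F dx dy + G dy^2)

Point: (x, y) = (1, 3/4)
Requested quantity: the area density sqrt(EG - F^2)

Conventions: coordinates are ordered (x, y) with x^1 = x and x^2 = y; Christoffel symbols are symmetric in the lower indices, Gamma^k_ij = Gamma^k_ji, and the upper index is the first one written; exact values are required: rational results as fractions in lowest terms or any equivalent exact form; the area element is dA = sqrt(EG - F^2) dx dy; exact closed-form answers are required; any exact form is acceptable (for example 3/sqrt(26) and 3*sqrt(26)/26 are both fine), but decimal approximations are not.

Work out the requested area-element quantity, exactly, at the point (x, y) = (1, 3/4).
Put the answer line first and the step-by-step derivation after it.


Answer: sqrt(EG - F^2) = 17*sqrt(146)/16

E = 31585/256, F = 18231/256, G = 10865/256; EG - F^2 = 21097/128


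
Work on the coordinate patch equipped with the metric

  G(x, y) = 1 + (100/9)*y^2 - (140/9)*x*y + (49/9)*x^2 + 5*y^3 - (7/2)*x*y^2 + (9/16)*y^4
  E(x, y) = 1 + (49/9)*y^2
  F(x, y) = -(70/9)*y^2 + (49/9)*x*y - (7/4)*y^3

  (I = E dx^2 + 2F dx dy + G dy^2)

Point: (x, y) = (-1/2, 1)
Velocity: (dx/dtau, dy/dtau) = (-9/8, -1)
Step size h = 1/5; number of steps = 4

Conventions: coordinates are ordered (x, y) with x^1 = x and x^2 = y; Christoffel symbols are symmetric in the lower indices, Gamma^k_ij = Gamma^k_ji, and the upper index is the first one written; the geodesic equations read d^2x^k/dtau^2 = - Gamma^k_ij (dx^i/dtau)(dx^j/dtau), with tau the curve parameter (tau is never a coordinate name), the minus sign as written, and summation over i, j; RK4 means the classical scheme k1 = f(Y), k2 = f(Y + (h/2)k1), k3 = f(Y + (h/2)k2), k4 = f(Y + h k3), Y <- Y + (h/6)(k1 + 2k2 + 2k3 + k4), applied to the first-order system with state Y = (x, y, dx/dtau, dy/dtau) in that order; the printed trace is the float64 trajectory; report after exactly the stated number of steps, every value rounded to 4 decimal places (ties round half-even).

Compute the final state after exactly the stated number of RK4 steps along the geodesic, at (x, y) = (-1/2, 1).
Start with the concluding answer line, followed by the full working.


Answer: x = -1.4188, y = 0.2583, dx/dtau = -1.1779, dy/dtau = -0.8006

f(Y) = (dx/dtau, dy/dtau, -Gamma^x_ij Y'^i Y'^j, -Gamma^y_ij Y'^i Y'^j) with the Gammas evaluated at the stage position; h = 0.200000; intermediate values shown to 6 dp
step 0: x = -0.5000, y = 1.0000, dx/dtau = -1.1250, dy/dtau = -1.0000
step 1:
  k1: at (x, y) = (-0.500000, 1.000000), (dx/dtau, dy/dtau) = (-1.125000, -1.000000); Gamma_xxx = 0.000000, Gamma_xxy = 0.160098, Gamma_xyy = -0.331632, Gamma_yxx = 0.000000, Gamma_yxy = -0.360221, Gamma_yyy = 0.746171; k1 = (-1.125000, -1.000000, -0.028589, 0.064325)
  k2: at (x, y) = (-0.612500, 0.900000), (dx/dtau, dy/dtau) = (-1.127859, -0.993567); Gamma_xxx = 0.000000, Gamma_xxy = 0.159205, Gamma_xyy = -0.319546, Gamma_yxx = 0.000000, Gamma_yxy = -0.381838, Gamma_yyy = 0.766404; k2 = (-1.127859, -0.993567, -0.041362, 0.099203)
  k3: at (x, y) = (-0.612786, 0.900643), (dx/dtau, dy/dtau) = (-1.129136, -0.990080); Gamma_xxx = 0.000000, Gamma_xxy = 0.159094, Gamma_xyy = -0.319390, Gamma_yxx = 0.000000, Gamma_yxy = -0.381579, Gamma_yyy = 0.766042; k3 = (-1.129136, -0.990080, -0.042629, 0.102243)
  k4: at (x, y) = (-0.725827, 0.801984), (dx/dtau, dy/dtau) = (-1.133526, -0.979551); Gamma_xxx = 0.000000, Gamma_xxy = 0.155846, Gamma_xyy = -0.302986, Gamma_yxx = 0.000000, Gamma_yxy = -0.403859, Gamma_yyy = 0.785155; k4 = (-1.133526, -0.979551, -0.055366, 0.143474)
  Y <- Y + (h/6)(k1 + 2k2 + 2k3 + k4): x = -0.7258, y = 0.8018, dx/dtau = -1.1334, dy/dtau = -0.9796
step 2:
  k1: at (x, y) = (-0.725751, 0.801772), (dx/dtau, dy/dtau) = (-1.133398, -0.979644); Gamma_xxx = 0.000000, Gamma_xxy = 0.155877, Gamma_xyy = -0.303024, Gamma_yxx = 0.000000, Gamma_yxy = -0.403950, Gamma_yyy = 0.785277; k1 = (-1.133398, -0.979644, -0.055336, 0.143401)
  k2: at (x, y) = (-0.839090, 0.703807), (dx/dtau, dy/dtau) = (-1.138931, -0.965304); Gamma_xxx = 0.000000, Gamma_xxy = 0.149937, Gamma_xyy = -0.282034, Gamma_yxx = 0.000000, Gamma_yxy = -0.426872, Gamma_yyy = 0.802955; k2 = (-1.138931, -0.965304, -0.066883, 0.190417)
  k3: at (x, y) = (-0.839644, 0.705241), (dx/dtau, dy/dtau) = (-1.140086, -0.960602); Gamma_xxx = 0.000000, Gamma_xxy = 0.149762, Gamma_xyy = -0.281843, Gamma_yxx = 0.000000, Gamma_yxy = -0.426197, Gamma_yyy = 0.802078; k3 = (-1.140086, -0.960602, -0.067957, 0.193394)
  k4: at (x, y) = (-0.953768, 0.609651), (dx/dtau, dy/dtau) = (-1.146989, -0.940965); Gamma_xxx = 0.000000, Gamma_xxy = 0.140631, Gamma_xyy = -0.256017, Gamma_yxx = 0.000000, Gamma_yxy = -0.448468, Gamma_yyy = 0.816431; k4 = (-1.146989, -0.940965, -0.076878, 0.245161)
  Y <- Y + (h/6)(k1 + 2k2 + 2k3 + k4): x = -0.9537, y = 0.6094, dx/dtau = -1.1468, dy/dtau = -0.9411
step 3:
  k1: at (x, y) = (-0.953698, 0.609358), (dx/dtau, dy/dtau) = (-1.146794, -0.941104); Gamma_xxx = 0.000000, Gamma_xxy = 0.140651, Gamma_xyy = -0.256027, Gamma_yxx = 0.000000, Gamma_yxy = -0.448609, Gamma_yyy = 0.816603; k1 = (-1.146794, -0.941104, -0.076838, 0.245078)
  k2: at (x, y) = (-1.068377, 0.515247), (dx/dtau, dy/dtau) = (-1.154478, -0.916596); Gamma_xxx = 0.000000, Gamma_xxy = 0.128158, Gamma_xyy = -0.225532, Gamma_yxx = 0.000000, Gamma_yxy = -0.470046, Gamma_yyy = 0.827187; k2 = (-1.154478, -0.916596, -0.081750, 0.299835)
  k3: at (x, y) = (-1.069146, 0.517698), (dx/dtau, dy/dtau) = (-1.154969, -0.911121); Gamma_xxx = 0.000000, Gamma_xxy = 0.128074, Gamma_xyy = -0.225586, Gamma_yxx = 0.000000, Gamma_yxy = -0.468772, Gamma_yyy = 0.825684; k3 = (-1.154969, -0.911121, -0.082280, 0.301158)
  k4: at (x, y) = (-1.184692, 0.427134), (dx/dtau, dy/dtau) = (-1.163250, -0.880873); Gamma_xxx = 0.000000, Gamma_xxy = 0.112354, Gamma_xyy = -0.191357, Gamma_yxx = 0.000000, Gamma_yxy = -0.487555, Gamma_yyy = 0.830383; k4 = (-1.163250, -0.880873, -0.081772, 0.354847)
  Y <- Y + (h/6)(k1 + 2k2 + 2k3 + k4): x = -1.1847, y = 0.4268, dx/dtau = -1.1630, dy/dtau = -0.8810
step 4:
  k1: at (x, y) = (-1.184663, 0.426777), (dx/dtau, dy/dtau) = (-1.163017, -0.881040); Gamma_xxx = 0.000000, Gamma_xxy = 0.112339, Gamma_xyy = -0.191305, Gamma_yxx = 0.000000, Gamma_yxy = -0.487729, Gamma_yyy = 0.830568; k1 = (-1.163017, -0.881040, -0.081722, 0.354804)
  k2: at (x, y) = (-1.300964, 0.338673), (dx/dtau, dy/dtau) = (-1.171189, -0.845560); Gamma_xxx = 0.000000, Gamma_xxy = 0.093639, Gamma_xyy = -0.154157, Gamma_yxx = 0.000000, Gamma_yxy = -0.503666, Gamma_yyy = 0.829180; k2 = (-1.171189, -0.845560, -0.075246, 0.404731)
  k3: at (x, y) = (-1.301781, 0.342221), (dx/dtau, dy/dtau) = (-1.170541, -0.840567); Gamma_xxx = 0.000000, Gamma_xxy = 0.093926, Gamma_xyy = -0.154844, Gamma_yxx = 0.000000, Gamma_yxy = -0.501799, Gamma_yyy = 0.827251; k3 = (-1.170541, -0.840567, -0.075426, 0.402961)
  k4: at (x, y) = (-1.418771, 0.258664), (dx/dtau, dy/dtau) = (-1.178102, -0.800448); Gamma_xxx = 0.000000, Gamma_xxy = 0.073360, Gamma_xyy = -0.116999, Gamma_yxx = 0.000000, Gamma_yxy = -0.513280, Gamma_yyy = 0.818607; k4 = (-1.178102, -0.800448, -0.063395, 0.443560)
  Y <- Y + (h/6)(k1 + 2k2 + 2k3 + k4): x = -1.4188, y = 0.2583, dx/dtau = -1.1779, dy/dtau = -0.8006


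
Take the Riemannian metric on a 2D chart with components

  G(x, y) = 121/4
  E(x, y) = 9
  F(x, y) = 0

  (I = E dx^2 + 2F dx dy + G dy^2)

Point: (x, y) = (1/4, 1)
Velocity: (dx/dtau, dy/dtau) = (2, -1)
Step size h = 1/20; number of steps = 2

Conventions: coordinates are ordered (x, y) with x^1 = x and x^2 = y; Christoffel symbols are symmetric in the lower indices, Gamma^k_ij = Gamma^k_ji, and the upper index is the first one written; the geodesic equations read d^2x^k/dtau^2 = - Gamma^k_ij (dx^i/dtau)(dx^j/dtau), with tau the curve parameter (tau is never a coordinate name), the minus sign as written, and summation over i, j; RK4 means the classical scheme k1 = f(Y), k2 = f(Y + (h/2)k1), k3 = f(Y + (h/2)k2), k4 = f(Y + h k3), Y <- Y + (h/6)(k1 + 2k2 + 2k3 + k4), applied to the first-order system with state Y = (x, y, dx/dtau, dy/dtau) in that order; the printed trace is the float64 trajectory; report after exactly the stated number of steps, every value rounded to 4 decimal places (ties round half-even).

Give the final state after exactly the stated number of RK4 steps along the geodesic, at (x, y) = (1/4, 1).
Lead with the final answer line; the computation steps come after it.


Answer: x = 0.4500, y = 0.9000, dx/dtau = 2.0000, dy/dtau = -1.0000

f(Y) = (dx/dtau, dy/dtau, -Gamma^x_ij Y'^i Y'^j, -Gamma^y_ij Y'^i Y'^j) with the Gammas evaluated at the stage position; h = 0.050000; intermediate values shown to 6 dp
step 0: x = 0.2500, y = 1.0000, dx/dtau = 2.0000, dy/dtau = -1.0000
step 1:
  k1: at (x, y) = (0.250000, 1.000000), (dx/dtau, dy/dtau) = (2.000000, -1.000000); Gamma_xxx = 0.000000, Gamma_xxy = 0.000000, Gamma_xyy = 0.000000, Gamma_yxx = 0.000000, Gamma_yxy = 0.000000, Gamma_yyy = 0.000000; k1 = (2.000000, -1.000000, 0.000000, 0.000000)
  k2: at (x, y) = (0.300000, 0.975000), (dx/dtau, dy/dtau) = (2.000000, -1.000000); Gamma_xxx = 0.000000, Gamma_xxy = 0.000000, Gamma_xyy = 0.000000, Gamma_yxx = 0.000000, Gamma_yxy = 0.000000, Gamma_yyy = 0.000000; k2 = (2.000000, -1.000000, 0.000000, 0.000000)
  k3: at (x, y) = (0.300000, 0.975000), (dx/dtau, dy/dtau) = (2.000000, -1.000000); Gamma_xxx = 0.000000, Gamma_xxy = 0.000000, Gamma_xyy = 0.000000, Gamma_yxx = 0.000000, Gamma_yxy = 0.000000, Gamma_yyy = 0.000000; k3 = (2.000000, -1.000000, 0.000000, 0.000000)
  k4: at (x, y) = (0.350000, 0.950000), (dx/dtau, dy/dtau) = (2.000000, -1.000000); Gamma_xxx = 0.000000, Gamma_xxy = 0.000000, Gamma_xyy = 0.000000, Gamma_yxx = 0.000000, Gamma_yxy = 0.000000, Gamma_yyy = 0.000000; k4 = (2.000000, -1.000000, 0.000000, 0.000000)
  Y <- Y + (h/6)(k1 + 2k2 + 2k3 + k4): x = 0.3500, y = 0.9500, dx/dtau = 2.0000, dy/dtau = -1.0000
step 2:
  k1: at (x, y) = (0.350000, 0.950000), (dx/dtau, dy/dtau) = (2.000000, -1.000000); Gamma_xxx = 0.000000, Gamma_xxy = 0.000000, Gamma_xyy = 0.000000, Gamma_yxx = 0.000000, Gamma_yxy = 0.000000, Gamma_yyy = 0.000000; k1 = (2.000000, -1.000000, 0.000000, 0.000000)
  k2: at (x, y) = (0.400000, 0.925000), (dx/dtau, dy/dtau) = (2.000000, -1.000000); Gamma_xxx = 0.000000, Gamma_xxy = 0.000000, Gamma_xyy = 0.000000, Gamma_yxx = 0.000000, Gamma_yxy = 0.000000, Gamma_yyy = 0.000000; k2 = (2.000000, -1.000000, 0.000000, 0.000000)
  k3: at (x, y) = (0.400000, 0.925000), (dx/dtau, dy/dtau) = (2.000000, -1.000000); Gamma_xxx = 0.000000, Gamma_xxy = 0.000000, Gamma_xyy = 0.000000, Gamma_yxx = 0.000000, Gamma_yxy = 0.000000, Gamma_yyy = 0.000000; k3 = (2.000000, -1.000000, 0.000000, 0.000000)
  k4: at (x, y) = (0.450000, 0.900000), (dx/dtau, dy/dtau) = (2.000000, -1.000000); Gamma_xxx = 0.000000, Gamma_xxy = 0.000000, Gamma_xyy = 0.000000, Gamma_yxx = 0.000000, Gamma_yxy = 0.000000, Gamma_yyy = 0.000000; k4 = (2.000000, -1.000000, 0.000000, 0.000000)
  Y <- Y + (h/6)(k1 + 2k2 + 2k3 + k4): x = 0.4500, y = 0.9000, dx/dtau = 2.0000, dy/dtau = -1.0000
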